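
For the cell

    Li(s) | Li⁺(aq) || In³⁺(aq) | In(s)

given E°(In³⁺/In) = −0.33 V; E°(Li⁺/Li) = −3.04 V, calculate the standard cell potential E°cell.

+2.71 V

By convention the left-hand electrode in cell notation is the anode (oxidation) and the right-hand electrode is the cathode (reduction).
E°cell = E°(right) − E°(left) = −0.33 − (−3.04) = +2.71 V.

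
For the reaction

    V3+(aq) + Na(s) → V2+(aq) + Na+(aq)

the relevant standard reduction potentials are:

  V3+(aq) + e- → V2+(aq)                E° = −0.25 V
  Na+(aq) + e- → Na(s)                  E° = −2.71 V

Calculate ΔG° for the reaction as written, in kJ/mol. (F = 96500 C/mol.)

−237 kJ/mol

In the reaction as written V3+(aq) is reduced, so the V³⁺/V²⁺ couple is the cathode and Na⁺/Na is the anode.
E°cell = −0.25 − (−2.71) = +2.46 V; balancing electrons gives n = 1.
ΔG° = −nFE°cell = −(1)(96500)(+2.46) J/mol = −237 kJ/mol.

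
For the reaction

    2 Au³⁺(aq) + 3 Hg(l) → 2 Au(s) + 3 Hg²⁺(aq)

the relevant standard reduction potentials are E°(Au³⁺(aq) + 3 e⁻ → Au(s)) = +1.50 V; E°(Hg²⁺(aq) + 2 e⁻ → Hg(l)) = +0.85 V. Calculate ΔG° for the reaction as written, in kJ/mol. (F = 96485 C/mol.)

−376 kJ/mol

In the reaction as written Au³⁺(aq) is reduced, so the Au³⁺/Au couple is the cathode and Hg²⁺/Hg is the anode.
E°cell = +1.50 − (+0.85) = +0.65 V; balancing electrons gives n = 6.
ΔG° = −nFE°cell = −(6)(96485)(+0.65) J/mol = −376 kJ/mol.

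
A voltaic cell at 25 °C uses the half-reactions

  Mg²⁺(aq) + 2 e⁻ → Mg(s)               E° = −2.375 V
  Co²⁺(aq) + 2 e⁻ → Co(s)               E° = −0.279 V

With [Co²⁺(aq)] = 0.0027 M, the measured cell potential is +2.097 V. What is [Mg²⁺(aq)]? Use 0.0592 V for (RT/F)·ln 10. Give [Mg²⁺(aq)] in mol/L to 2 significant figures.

Co²⁺/Co is the cathode (higher E°); E°cell = −0.279 − (−2.375) = +2.096 V with n = 2.
From the Nernst equation, log Q = n(E° − E)/0.0592 = 2·(+2.096 − (+2.097))/0.0592 = −0.034.
The balanced reaction is Co²⁺(aq) + Mg(s) → Co(s) + Mg²⁺(aq), so Q = [Mg²⁺(aq)] / [Co²⁺(aq)].
Isolating [Mg²⁺(aq)] in Q = 10^{−0.034} yields log [Mg²⁺(aq)] = −2.603, i.e. 0.0025 M.

0.0025 M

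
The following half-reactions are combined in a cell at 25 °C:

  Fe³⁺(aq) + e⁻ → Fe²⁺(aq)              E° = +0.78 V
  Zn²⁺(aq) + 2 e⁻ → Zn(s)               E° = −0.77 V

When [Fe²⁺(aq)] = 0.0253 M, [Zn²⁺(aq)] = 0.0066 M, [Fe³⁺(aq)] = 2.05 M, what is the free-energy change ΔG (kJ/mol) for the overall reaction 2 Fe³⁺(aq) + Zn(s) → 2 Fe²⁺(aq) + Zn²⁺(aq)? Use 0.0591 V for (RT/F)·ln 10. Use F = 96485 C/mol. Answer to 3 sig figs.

With Fe³⁺/Fe²⁺ reduced at the cathode, E°cell = +0.78 − (−0.77) = +1.55 V and n = 2.
Q = ([Fe²⁺(aq)]^2·[Zn²⁺(aq)]) / [Fe³⁺(aq)]^2 = 1.01×10^−6, so log Q = −5.998 and E = +1.55 − (0.0591/2)(−5.998) = +1.7272 V.
Then ΔG = −nFE = −2 × 96485 × +1.7272 J/mol = −333 kJ/mol.

−333 kJ/mol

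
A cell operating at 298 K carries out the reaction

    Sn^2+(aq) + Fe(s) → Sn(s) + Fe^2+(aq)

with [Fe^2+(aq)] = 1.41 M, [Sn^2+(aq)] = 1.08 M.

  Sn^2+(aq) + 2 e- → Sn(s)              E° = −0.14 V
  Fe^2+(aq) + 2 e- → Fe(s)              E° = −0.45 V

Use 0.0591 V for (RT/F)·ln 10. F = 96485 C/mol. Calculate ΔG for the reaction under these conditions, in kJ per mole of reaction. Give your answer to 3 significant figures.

E°cell = −0.14 − (−0.45) = +0.31 V; the balanced reaction transfers n = 2 electrons.
The reaction quotient is [Fe^2+(aq)] / [Sn^2+(aq)] = 1.31; by Nernst, E = +0.31 − (0.0591/2)(0.116) = +0.3066 V.
Finally ΔG = −nFE = −(2)(96485 C/mol)(+0.3066 V) = −59.2 kJ/mol.

−59.2 kJ/mol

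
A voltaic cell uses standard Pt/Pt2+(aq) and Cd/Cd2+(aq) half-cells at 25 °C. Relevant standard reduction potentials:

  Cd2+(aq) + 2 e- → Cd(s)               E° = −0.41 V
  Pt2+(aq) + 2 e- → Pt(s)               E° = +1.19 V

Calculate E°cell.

+1.60 V

The Pt²⁺/Pt couple has the higher E°, so Pt ion is reduced (cathode) and Cd is oxidized (anode).
E°cell = E°(cathode) − E°(anode) = +1.19 − (−0.41) = +1.60 V.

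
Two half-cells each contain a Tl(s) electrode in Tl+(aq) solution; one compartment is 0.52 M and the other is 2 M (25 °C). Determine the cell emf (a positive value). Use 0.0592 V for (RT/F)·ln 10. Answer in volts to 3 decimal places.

0.035 V

For a concentration cell E°cell = 0, since both electrodes use the same couple.
The compartment with the higher Tl+(aq) concentration (2 M) acts as the cathode; ions are reduced there and produced at the dilute (0.52 M) anode.
With n = 1, Ecell = −(0.0592/1)·log([dilute]/[conc]) = −(0.0592/1)·log(0.52/2) = +0.035 V.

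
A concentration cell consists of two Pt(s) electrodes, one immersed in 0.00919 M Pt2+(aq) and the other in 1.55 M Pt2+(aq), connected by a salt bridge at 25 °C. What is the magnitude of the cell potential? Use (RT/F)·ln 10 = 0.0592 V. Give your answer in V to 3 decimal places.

For a concentration cell E°cell = 0, since both electrodes use the same couple.
The compartment with the higher Pt2+(aq) concentration (1.55 M) acts as the cathode; ions are reduced there and produced at the dilute (0.00919 M) anode.
With n = 2, Ecell = −(0.0592/2)·log([dilute]/[conc]) = −(0.0592/2)·log(0.00919/1.55) = +0.066 V.

0.066 V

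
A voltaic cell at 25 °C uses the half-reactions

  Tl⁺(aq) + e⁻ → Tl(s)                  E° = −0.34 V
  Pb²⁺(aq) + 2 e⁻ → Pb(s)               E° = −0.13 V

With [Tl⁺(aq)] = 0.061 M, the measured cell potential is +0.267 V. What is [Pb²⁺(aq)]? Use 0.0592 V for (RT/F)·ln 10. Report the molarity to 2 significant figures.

With Pb²⁺/Pb at the cathode and Tl⁺/Tl at the anode, E°cell = −0.13 − (−0.34) = +0.21 V (n = 2).
Since E = E° − (0.0592/n)·log Q, log Q = n(E° − E)/0.0592 = −1.926.
For Pb²⁺(aq) + 2 Tl(s) → Pb(s) + 2 Tl⁺(aq), the reaction quotient is Q = [Tl⁺(aq)]^2 / [Pb²⁺(aq)].
Isolating [Pb²⁺(aq)] in Q = 10^{−1.926} yields log [Pb²⁺(aq)] = −0.503, i.e. 0.31 M.

0.31 M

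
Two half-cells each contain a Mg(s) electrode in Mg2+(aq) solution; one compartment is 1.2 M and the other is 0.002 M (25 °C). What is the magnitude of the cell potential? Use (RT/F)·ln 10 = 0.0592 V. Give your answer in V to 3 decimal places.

For a concentration cell E°cell = 0, since both electrodes use the same couple.
The compartment with the higher Mg2+(aq) concentration (1.2 M) acts as the cathode; ions are reduced there and produced at the dilute (0.002 M) anode.
With n = 2, Ecell = −(0.0592/2)·log([dilute]/[conc]) = −(0.0592/2)·log(0.002/1.2) = +0.082 V.

0.082 V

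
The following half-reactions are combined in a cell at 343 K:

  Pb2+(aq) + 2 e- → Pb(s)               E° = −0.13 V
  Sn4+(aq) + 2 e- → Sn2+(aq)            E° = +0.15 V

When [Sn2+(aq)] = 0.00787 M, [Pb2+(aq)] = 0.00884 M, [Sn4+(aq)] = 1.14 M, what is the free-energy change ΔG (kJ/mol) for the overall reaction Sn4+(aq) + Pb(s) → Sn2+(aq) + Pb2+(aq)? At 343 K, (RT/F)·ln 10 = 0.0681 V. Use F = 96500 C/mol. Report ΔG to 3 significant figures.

−81.7 kJ/mol

E°cell = +0.15 − (−0.13) = +0.28 V; the balanced reaction transfers n = 2 electrons.
Q = ([Sn2+(aq)]·[Pb2+(aq)]) / [Sn4+(aq)] = 6.1×10^−5, so log Q = −4.214 and E = +0.28 − (0.0681/2)(−4.214) = +0.4235 V.
Then ΔG = −nFE = −2 × 96500 × +0.4235 J/mol = −81.7 kJ/mol.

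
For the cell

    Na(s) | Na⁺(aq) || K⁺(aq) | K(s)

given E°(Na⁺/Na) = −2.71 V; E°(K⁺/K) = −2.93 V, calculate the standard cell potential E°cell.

−0.22 V

By convention the left-hand electrode in cell notation is the anode (oxidation) and the right-hand electrode is the cathode (reduction).
E°cell = E°(right) − E°(left) = −2.93 − (−2.71) = −0.22 V.
The negative sign shows that, as written, the cell would require an external voltage to drive the reaction.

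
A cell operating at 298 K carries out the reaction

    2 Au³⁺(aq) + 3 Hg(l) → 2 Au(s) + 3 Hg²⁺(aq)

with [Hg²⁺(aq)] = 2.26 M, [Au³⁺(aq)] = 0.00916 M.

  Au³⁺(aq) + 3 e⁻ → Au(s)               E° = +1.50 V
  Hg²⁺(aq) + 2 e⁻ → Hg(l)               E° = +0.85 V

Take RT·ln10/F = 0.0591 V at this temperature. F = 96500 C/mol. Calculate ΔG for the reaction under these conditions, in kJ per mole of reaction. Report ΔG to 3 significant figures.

−347 kJ/mol

The standard cell potential is +1.50 − (+0.85) = +0.65 V, with n = 6 electrons in the balanced equation.
Here Q = [Hg²⁺(aq)]^3 / [Au³⁺(aq)]^2 = 1.38×10^5 (log Q = 5.139), giving E = +0.65 − (0.0591/6)·(5.139) = +0.5994 V.
Then ΔG = −nFE = −6 × 96500 × +0.5994 J/mol = −347 kJ/mol.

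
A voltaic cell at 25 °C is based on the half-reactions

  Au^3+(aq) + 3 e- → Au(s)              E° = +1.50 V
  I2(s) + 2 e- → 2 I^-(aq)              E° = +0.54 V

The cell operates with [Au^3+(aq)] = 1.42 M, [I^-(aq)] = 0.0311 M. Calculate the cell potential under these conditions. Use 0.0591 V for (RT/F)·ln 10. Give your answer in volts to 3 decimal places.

+0.874 V

Since E°(Au³⁺/Au) > E°(I₂/I⁻), Au³⁺/Au serves as the cathode.
The standard potential is +1.50 − (+0.54) = +0.96 V and the balanced reaction transfers n = 6 electrons.
The balanced reaction is 2 Au^3+(aq) + 6 I^-(aq) → 2 Au(s) + 3 I2(s), so Q = 1 / ([Au^3+(aq)]^2·[I^-(aq)]^6) = 5.48×10^8 and log Q = 8.739.
E = E° − (0.0591/n)·log Q = +0.96 − (0.0591/6)(8.739) = +0.874 V.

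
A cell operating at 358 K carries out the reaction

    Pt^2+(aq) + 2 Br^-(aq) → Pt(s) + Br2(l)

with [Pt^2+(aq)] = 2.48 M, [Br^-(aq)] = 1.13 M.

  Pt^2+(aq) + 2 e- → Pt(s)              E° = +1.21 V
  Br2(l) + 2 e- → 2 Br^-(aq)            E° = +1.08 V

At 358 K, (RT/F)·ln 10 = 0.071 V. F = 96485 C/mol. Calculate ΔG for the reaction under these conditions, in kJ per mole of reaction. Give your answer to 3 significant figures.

With Pt²⁺/Pt reduced at the cathode, E°cell = +1.21 − (+1.08) = +0.13 V and n = 2.
Here Q = 1 / ([Pt^2+(aq)]·[Br^-(aq)]^2) = 0.316 (log Q = −0.501), giving E = +0.13 − (0.071/2)·(−0.501) = +0.1478 V.
Then ΔG = −nFE = −2 × 96485 × +0.1478 J/mol = −28.5 kJ/mol.

−28.5 kJ/mol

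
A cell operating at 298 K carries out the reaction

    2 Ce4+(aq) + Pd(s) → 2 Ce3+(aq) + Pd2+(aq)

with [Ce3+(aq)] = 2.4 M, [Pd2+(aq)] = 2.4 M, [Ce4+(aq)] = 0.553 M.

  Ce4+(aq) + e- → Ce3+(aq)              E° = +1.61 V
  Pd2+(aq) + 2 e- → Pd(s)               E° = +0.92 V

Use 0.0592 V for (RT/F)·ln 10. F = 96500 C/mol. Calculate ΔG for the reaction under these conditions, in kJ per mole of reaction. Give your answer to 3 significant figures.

−124 kJ/mol

E°cell = +1.61 − (+0.92) = +0.69 V; the balanced reaction transfers n = 2 electrons.
The reaction quotient is ([Ce3+(aq)]^2·[Pd2+(aq)]) / [Ce4+(aq)]^2 = 45.2; by Nernst, E = +0.69 − (0.0592/2)(1.655) = +0.6410 V.
ΔG = −nFE = −(2)(96500)(+0.6410) J/mol = −124 kJ/mol.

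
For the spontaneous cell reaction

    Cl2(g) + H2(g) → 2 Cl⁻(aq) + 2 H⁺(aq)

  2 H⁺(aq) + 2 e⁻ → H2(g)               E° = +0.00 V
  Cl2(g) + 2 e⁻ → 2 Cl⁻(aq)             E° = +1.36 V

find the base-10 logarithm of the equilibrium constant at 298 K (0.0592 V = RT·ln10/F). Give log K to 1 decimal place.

log K = 45.9

The Cl₂/Cl⁻ couple is reduced (cathode); E°cell = +1.36 − (+0.00) = +1.36 V with n = 2.
At equilibrium E = 0, so log K = nE°cell / 0.0592 = (2)(+1.36) / 0.0592 = 45.9.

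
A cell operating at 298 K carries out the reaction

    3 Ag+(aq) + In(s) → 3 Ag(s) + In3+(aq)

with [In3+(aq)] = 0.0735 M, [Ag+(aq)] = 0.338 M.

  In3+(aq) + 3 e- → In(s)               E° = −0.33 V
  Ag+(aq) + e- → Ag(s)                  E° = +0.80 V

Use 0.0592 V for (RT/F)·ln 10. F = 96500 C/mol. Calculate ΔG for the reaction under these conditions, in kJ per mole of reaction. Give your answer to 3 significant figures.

E°cell = +0.80 − (−0.33) = +1.13 V; the balanced reaction transfers n = 3 electrons.
Q = [In3+(aq)] / [Ag+(aq)]^3 = 1.9, so log Q = 0.280 and E = +1.13 − (0.0592/3)(0.280) = +1.1245 V.
Then ΔG = −nFE = −3 × 96500 × +1.1245 J/mol = −326 kJ/mol.

−326 kJ/mol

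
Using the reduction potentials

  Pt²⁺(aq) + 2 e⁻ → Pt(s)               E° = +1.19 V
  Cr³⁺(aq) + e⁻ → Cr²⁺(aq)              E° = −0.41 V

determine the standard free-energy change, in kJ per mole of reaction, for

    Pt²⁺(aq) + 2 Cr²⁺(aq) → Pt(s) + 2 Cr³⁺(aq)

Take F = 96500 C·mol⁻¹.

In the reaction as written Pt²⁺(aq) is reduced, so the Pt²⁺/Pt couple is the cathode and Cr³⁺/Cr²⁺ is the anode.
E°cell = +1.19 − (−0.41) = +1.60 V; balancing electrons gives n = 2.
ΔG° = −nFE°cell = −(2)(96500)(+1.60) J/mol = −309 kJ/mol.

−309 kJ/mol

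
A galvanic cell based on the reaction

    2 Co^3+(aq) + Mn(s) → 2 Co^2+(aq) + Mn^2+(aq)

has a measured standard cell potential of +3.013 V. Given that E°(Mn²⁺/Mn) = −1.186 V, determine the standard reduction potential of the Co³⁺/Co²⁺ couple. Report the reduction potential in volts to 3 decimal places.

+1.827 V

In the reaction as written the Co³⁺/Co²⁺ couple is reduced (cathode) and Mn²⁺/Mn is oxidized (anode), so E°cell = E°(Co³⁺/Co²⁺) − E°(Mn²⁺/Mn).
E°(Co³⁺/Co²⁺) = E°cell + E°(anode) = +3.013 + (−1.186) = +1.827 V.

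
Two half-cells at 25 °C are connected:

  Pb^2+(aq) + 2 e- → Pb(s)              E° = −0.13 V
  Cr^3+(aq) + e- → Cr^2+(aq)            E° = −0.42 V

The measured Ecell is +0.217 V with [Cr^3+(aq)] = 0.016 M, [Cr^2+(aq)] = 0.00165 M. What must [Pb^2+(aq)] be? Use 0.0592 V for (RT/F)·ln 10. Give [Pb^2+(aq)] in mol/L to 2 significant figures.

0.32 M

The Pb²⁺/Pb couple has the larger reduction potential, so it is the cathode: E°cell = −0.13 − (−0.42) = +0.29 V and n = 2.
Since E = E° − (0.0592/n)·log Q, log Q = n(E° − E)/0.0592 = 2.466.
Balancing electrons gives Pb^2+(aq) + 2 Cr^2+(aq) → Pb(s) + 2 Cr^3+(aq); thus Q = [Cr^3+(aq)]^2 / ([Pb^2+(aq)]·[Cr^2+(aq)]^2).
Solving for the unknown gives log [Pb^2+(aq)] = −0.493, so [Pb^2+(aq)] ≈ 0.32 M.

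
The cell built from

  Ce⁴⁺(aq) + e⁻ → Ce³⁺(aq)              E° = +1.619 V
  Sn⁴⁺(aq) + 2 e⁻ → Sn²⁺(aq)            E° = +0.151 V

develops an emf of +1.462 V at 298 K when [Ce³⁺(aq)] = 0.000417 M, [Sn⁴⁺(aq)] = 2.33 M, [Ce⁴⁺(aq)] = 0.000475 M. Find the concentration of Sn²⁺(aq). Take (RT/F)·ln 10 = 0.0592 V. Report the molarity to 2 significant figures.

With Ce⁴⁺/Ce³⁺ at the cathode and Sn⁴⁺/Sn²⁺ at the anode, E°cell = +1.619 − (+0.151) = +1.468 V (n = 2).
From the Nernst equation, log Q = n(E° − E)/0.0592 = 2·(+1.468 − (+1.462))/0.0592 = 0.203.
Balancing electrons gives 2 Ce⁴⁺(aq) + Sn²⁺(aq) → 2 Ce³⁺(aq) + Sn⁴⁺(aq); thus Q = ([Ce³⁺(aq)]^2·[Sn⁴⁺(aq)]) / ([Ce⁴⁺(aq)]^2·[Sn²⁺(aq)]).
Substituting the known concentrations and solving, log [Sn²⁺(aq)] = 0.051 and [Sn²⁺(aq)] = 1.1 M.

1.1 M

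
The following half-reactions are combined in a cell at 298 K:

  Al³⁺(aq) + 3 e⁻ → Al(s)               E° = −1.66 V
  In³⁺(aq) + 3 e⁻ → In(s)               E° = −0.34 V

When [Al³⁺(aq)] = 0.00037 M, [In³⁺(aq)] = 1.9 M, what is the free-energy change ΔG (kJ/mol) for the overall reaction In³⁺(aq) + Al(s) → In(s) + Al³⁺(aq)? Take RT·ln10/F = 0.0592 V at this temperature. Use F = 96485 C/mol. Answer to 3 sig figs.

With In³⁺/In reduced at the cathode, E°cell = −0.34 − (−1.66) = +1.32 V and n = 3.
The reaction quotient is [Al³⁺(aq)] / [In³⁺(aq)] = 0.000195; by Nernst, E = +1.32 − (0.0592/3)(−3.711) = +1.3932 V.
Then ΔG = −nFE = −3 × 96485 × +1.3932 J/mol = −403 kJ/mol.

−403 kJ/mol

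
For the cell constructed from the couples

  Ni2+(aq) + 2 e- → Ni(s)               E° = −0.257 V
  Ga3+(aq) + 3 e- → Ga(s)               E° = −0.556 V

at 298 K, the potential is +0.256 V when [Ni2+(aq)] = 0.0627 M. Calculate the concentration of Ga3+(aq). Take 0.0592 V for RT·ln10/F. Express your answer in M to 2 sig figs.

2.4 M

The Ni²⁺/Ni couple has the larger reduction potential, so it is the cathode: E°cell = −0.257 − (−0.556) = +0.299 V and n = 6.
From the Nernst equation, log Q = n(E° − E)/0.0592 = 6·(+0.299 − (+0.256))/0.0592 = 4.358.
The balanced reaction is 3 Ni2+(aq) + 2 Ga(s) → 3 Ni(s) + 2 Ga3+(aq), so Q = [Ga3+(aq)]^2 / [Ni2+(aq)]^3.
Solving for the unknown gives log [Ga3+(aq)] = 0.375, so [Ga3+(aq)] ≈ 2.4 M.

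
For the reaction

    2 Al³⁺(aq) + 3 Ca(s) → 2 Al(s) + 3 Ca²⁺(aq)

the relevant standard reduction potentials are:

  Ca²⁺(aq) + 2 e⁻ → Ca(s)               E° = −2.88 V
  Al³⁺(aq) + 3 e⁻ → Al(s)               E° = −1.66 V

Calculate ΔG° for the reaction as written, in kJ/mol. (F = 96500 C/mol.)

−706 kJ/mol

In the reaction as written Al³⁺(aq) is reduced, so the Al³⁺/Al couple is the cathode and Ca²⁺/Ca is the anode.
E°cell = −1.66 − (−2.88) = +1.22 V; balancing electrons gives n = 6.
ΔG° = −nFE°cell = −(6)(96500)(+1.22) J/mol = −706 kJ/mol.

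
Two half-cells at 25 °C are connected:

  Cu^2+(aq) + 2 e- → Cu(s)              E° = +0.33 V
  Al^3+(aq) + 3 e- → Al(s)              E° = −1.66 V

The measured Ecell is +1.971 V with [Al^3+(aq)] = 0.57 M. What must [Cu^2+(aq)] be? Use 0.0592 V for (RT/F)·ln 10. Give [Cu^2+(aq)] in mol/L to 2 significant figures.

With Cu²⁺/Cu at the cathode and Al³⁺/Al at the anode, E°cell = +0.33 − (−1.66) = +1.99 V (n = 6).
Rearranging E = E° − (0.0592/n)·log Q gives log Q = 6(+1.99 − (+1.971))/0.0592 = 1.926.
For 3 Cu^2+(aq) + 2 Al(s) → 3 Cu(s) + 2 Al^3+(aq), the reaction quotient is Q = [Al^3+(aq)]^2 / [Cu^2+(aq)]^3.
Solving for the unknown gives log [Cu^2+(aq)] = −0.805, so [Cu^2+(aq)] ≈ 0.16 M.

0.16 M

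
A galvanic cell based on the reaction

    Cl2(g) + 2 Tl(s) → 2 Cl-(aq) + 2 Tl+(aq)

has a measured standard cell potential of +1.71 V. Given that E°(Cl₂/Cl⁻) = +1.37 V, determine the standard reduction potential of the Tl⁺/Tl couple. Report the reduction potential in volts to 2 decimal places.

−0.34 V

In the reaction as written the Cl₂/Cl⁻ couple is reduced (cathode) and Tl⁺/Tl is oxidized (anode), so E°cell = E°(Cl₂/Cl⁻) − E°(Tl⁺/Tl).
E°(Tl⁺/Tl) = E°(cathode) − E°cell = +1.37 − (+1.71) = −0.34 V.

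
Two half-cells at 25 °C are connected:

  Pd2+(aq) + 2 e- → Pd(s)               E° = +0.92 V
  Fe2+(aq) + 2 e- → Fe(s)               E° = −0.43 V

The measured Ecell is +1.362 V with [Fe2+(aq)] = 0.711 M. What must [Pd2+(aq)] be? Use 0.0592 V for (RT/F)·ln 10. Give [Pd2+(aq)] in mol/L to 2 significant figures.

1.8 M

With Pd²⁺/Pd at the cathode and Fe²⁺/Fe at the anode, E°cell = +0.92 − (−0.43) = +1.35 V (n = 2).
Since E = E° − (0.0592/n)·log Q, log Q = n(E° − E)/0.0592 = −0.405.
For Pd2+(aq) + Fe(s) → Pd(s) + Fe2+(aq), the reaction quotient is Q = [Fe2+(aq)] / [Pd2+(aq)].
Isolating [Pd2+(aq)] in Q = 10^{−0.405} yields log [Pd2+(aq)] = 0.257, i.e. 1.8 M.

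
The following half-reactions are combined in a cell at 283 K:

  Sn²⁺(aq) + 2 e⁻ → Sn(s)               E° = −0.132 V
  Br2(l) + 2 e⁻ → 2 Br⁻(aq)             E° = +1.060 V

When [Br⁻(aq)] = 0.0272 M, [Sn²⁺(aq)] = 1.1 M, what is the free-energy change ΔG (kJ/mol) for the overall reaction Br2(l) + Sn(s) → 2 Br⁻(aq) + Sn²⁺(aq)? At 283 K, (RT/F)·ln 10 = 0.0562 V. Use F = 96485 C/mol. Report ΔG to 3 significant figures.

−247 kJ/mol

The standard cell potential is +1.060 − (−0.132) = +1.192 V, with n = 2 electrons in the balanced equation.
Here Q = [Br⁻(aq)]^2·[Sn²⁺(aq)] = 0.000814 (log Q = −3.089), giving E = +1.192 − (0.0562/2)·(−3.089) = +1.2788 V.
Then ΔG = −nFE = −2 × 96485 × +1.2788 J/mol = −247 kJ/mol.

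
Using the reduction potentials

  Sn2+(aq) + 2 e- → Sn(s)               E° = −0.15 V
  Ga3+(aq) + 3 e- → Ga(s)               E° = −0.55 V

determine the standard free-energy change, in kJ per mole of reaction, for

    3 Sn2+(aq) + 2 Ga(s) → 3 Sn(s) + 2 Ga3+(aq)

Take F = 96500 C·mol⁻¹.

−232 kJ/mol

In the reaction as written Sn2+(aq) is reduced, so the Sn²⁺/Sn couple is the cathode and Ga³⁺/Ga is the anode.
E°cell = −0.15 − (−0.55) = +0.40 V; balancing electrons gives n = 6.
ΔG° = −nFE°cell = −(6)(96500)(+0.40) J/mol = −232 kJ/mol.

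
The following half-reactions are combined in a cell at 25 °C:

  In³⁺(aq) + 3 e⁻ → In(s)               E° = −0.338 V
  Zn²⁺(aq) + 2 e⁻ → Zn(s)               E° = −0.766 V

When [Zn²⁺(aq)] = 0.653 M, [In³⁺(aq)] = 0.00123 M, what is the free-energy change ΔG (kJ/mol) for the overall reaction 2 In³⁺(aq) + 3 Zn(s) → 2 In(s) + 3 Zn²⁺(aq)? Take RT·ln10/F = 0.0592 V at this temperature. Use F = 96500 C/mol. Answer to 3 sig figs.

With In³⁺/In reduced at the cathode, E°cell = −0.338 − (−0.766) = +0.428 V and n = 6.
Here Q = [Zn²⁺(aq)]^3 / [In³⁺(aq)]^2 = 1.84×10^5 (log Q = 5.265), giving E = +0.428 − (0.0592/6)·(5.265) = +0.3761 V.
ΔG = −nFE = −(6)(96500)(+0.3761) J/mol = −218 kJ/mol.

−218 kJ/mol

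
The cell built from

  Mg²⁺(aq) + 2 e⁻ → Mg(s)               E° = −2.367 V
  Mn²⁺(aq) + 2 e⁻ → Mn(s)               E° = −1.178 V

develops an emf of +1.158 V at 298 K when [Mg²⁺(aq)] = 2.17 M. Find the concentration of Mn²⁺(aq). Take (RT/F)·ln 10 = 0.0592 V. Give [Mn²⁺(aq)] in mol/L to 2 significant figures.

Mn²⁺/Mn is the cathode (higher E°); E°cell = −1.178 − (−2.367) = +1.189 V with n = 2.
Since E = E° − (0.0592/n)·log Q, log Q = n(E° − E)/0.0592 = 1.047.
The balanced reaction is Mn²⁺(aq) + Mg(s) → Mn(s) + Mg²⁺(aq), so Q = [Mg²⁺(aq)] / [Mn²⁺(aq)].
Solving for the unknown gives log [Mn²⁺(aq)] = −0.711, so [Mn²⁺(aq)] ≈ 0.19 M.

0.19 M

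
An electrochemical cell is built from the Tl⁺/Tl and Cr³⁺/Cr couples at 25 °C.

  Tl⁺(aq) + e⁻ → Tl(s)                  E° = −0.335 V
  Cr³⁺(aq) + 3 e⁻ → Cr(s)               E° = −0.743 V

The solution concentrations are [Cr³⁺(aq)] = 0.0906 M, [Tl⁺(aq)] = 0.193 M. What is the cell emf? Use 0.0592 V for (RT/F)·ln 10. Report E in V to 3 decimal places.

The Tl⁺/Tl couple has the more positive E°, so it is the cathode; Cr³⁺/Cr is the anode.
The standard potential is −0.335 − (−0.743) = +0.408 V and the balanced reaction transfers n = 3 electrons.
For the overall reaction 3 Tl⁺(aq) + Cr(s) → 3 Tl(s) + Cr³⁺(aq), Q = [Cr³⁺(aq)] / [Tl⁺(aq)]^3 = 12.6, giving log Q = 1.100.
Applying E = E° − (RT ln10/nF)·log Q gives +0.408 − (0.0592/3)(1.100) = +0.386 V.

+0.386 V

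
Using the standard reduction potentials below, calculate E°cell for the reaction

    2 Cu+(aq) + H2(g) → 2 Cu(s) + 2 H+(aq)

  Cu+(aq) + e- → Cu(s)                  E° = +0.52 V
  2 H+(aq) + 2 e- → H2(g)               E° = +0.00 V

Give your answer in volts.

Cu+(aq) gains electrons, so the Cu⁺/Cu couple is the cathode; the 2H⁺/H₂ couple is the anode.
E°cell = E°(cathode) − E°(anode) = +0.52 − (+0.00) = +0.52 V.
The positive value indicates the reaction is spontaneous as written.

+0.52 V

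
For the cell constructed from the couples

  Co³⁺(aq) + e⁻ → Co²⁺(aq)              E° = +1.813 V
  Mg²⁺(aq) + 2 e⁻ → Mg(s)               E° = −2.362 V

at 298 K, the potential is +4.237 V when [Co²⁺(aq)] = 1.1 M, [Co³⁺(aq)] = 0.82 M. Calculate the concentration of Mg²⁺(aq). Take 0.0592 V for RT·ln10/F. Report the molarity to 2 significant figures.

0.0045 M

Co³⁺/Co²⁺ is the cathode (higher E°); E°cell = +1.813 − (−2.362) = +4.175 V with n = 2.
Since E = E° − (0.0592/n)·log Q, log Q = n(E° − E)/0.0592 = −2.095.
For 2 Co³⁺(aq) + Mg(s) → 2 Co²⁺(aq) + Mg²⁺(aq), the reaction quotient is Q = ([Co²⁺(aq)]^2·[Mg²⁺(aq)]) / [Co³⁺(aq)]^2.
Isolating [Mg²⁺(aq)] in Q = 10^{−2.095} yields log [Mg²⁺(aq)] = −2.350, i.e. 0.0045 M.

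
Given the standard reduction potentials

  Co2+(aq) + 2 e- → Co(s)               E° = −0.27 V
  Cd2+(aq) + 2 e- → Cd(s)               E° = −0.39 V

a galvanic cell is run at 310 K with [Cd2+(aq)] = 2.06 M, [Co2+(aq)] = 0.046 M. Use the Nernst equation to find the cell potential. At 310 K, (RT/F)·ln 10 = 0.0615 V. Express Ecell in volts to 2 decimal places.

Co²⁺/Co is reduced (cathode, E° = −0.27 V) and Cd²⁺/Cd is oxidized (anode).
The standard potential is −0.27 − (−0.39) = +0.12 V and the balanced reaction transfers n = 2 electrons.
The balanced reaction is Co2+(aq) + Cd(s) → Co(s) + Cd2+(aq), so Q = [Cd2+(aq)] / [Co2+(aq)] = 44.8 and log Q = 1.651.
By the Nernst equation, E = +0.12 − (0.0615/2)·(1.651) = +0.07 V.

+0.07 V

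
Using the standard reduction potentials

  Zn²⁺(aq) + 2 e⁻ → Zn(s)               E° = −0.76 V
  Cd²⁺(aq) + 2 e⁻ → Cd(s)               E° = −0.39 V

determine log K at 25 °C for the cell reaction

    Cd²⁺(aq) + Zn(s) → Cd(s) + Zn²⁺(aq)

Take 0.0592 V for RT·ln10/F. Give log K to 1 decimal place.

log K = 12.5

The Cd²⁺/Cd couple is reduced (cathode); E°cell = −0.39 − (−0.76) = +0.37 V with n = 2.
At equilibrium E = 0, so log K = nE°cell / 0.0592 = (2)(+0.37) / 0.0592 = 12.5.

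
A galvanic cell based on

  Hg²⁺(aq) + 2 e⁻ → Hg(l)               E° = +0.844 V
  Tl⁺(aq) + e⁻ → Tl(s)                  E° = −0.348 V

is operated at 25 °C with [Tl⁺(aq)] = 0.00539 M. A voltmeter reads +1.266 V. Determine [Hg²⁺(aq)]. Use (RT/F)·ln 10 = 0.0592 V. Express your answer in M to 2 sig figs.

0.0092 M

The Hg²⁺/Hg couple has the larger reduction potential, so it is the cathode: E°cell = +0.844 − (−0.348) = +1.192 V and n = 2.
Since E = E° − (0.0592/n)·log Q, log Q = n(E° − E)/0.0592 = −2.500.
The balanced reaction is Hg²⁺(aq) + 2 Tl(s) → Hg(l) + 2 Tl⁺(aq), so Q = [Tl⁺(aq)]^2 / [Hg²⁺(aq)].
Substituting the known concentrations and solving, log [Hg²⁺(aq)] = −2.037 and [Hg²⁺(aq)] = 0.0092 M.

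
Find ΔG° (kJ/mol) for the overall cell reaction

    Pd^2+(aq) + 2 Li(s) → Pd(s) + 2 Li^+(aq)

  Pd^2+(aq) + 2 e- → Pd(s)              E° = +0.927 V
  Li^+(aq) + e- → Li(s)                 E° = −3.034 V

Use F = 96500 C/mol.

−764 kJ/mol

In the reaction as written Pd^2+(aq) is reduced, so the Pd²⁺/Pd couple is the cathode and Li⁺/Li is the anode.
E°cell = +0.927 − (−3.034) = +3.961 V; balancing electrons gives n = 2.
ΔG° = −nFE°cell = −(2)(96500)(+3.961) J/mol = −764 kJ/mol.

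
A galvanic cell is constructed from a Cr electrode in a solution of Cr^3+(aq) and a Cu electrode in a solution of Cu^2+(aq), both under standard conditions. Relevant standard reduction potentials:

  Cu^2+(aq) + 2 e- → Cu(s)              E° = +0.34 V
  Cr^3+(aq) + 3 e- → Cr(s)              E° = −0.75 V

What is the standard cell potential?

+1.09 V

Of the two couples in this cell, the one with the more positive reduction potential is reduced at the cathode: here that is Cu²⁺/Cu (+0.34 V); Cr³⁺/Cr (−0.75 V) is the anode.
E°cell = E°(cathode) − E°(anode) = +0.34 − (−0.75) = +1.09 V.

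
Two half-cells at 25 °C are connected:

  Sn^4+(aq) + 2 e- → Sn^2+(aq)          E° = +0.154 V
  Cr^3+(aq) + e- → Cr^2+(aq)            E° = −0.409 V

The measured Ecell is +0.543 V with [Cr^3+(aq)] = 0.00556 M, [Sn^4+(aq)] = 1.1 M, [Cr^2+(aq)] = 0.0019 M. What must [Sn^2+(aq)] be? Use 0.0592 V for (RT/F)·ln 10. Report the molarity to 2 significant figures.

0.61 M

The Sn⁴⁺/Sn²⁺ couple has the larger reduction potential, so it is the cathode: E°cell = +0.154 − (−0.409) = +0.563 V and n = 2.
From the Nernst equation, log Q = n(E° − E)/0.0592 = 2·(+0.563 − (+0.543))/0.0592 = 0.676.
Balancing electrons gives Sn^4+(aq) + 2 Cr^2+(aq) → Sn^2+(aq) + 2 Cr^3+(aq); thus Q = ([Sn^2+(aq)]·[Cr^3+(aq)]^2) / ([Sn^4+(aq)]·[Cr^2+(aq)]^2).
Isolating [Sn^2+(aq)] in Q = 10^{0.676} yields log [Sn^2+(aq)] = −0.215, i.e. 0.61 M.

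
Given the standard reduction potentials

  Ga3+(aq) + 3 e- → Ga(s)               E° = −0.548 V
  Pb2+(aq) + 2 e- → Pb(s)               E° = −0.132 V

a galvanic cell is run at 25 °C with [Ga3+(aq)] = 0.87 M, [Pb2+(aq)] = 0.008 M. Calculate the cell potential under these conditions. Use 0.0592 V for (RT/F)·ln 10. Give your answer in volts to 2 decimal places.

+0.36 V

Pb²⁺/Pb is reduced (cathode, E° = −0.132 V) and Ga³⁺/Ga is oxidized (anode).
The standard potential is −0.132 − (−0.548) = +0.416 V and the balanced reaction transfers n = 6 electrons.
For the overall reaction 3 Pb2+(aq) + 2 Ga(s) → 3 Pb(s) + 2 Ga3+(aq), Q = [Ga3+(aq)]^2 / [Pb2+(aq)]^3 = 1.48×10^6, giving log Q = 6.170.
Applying E = E° − (RT ln10/nF)·log Q gives +0.416 − (0.0592/6)(6.170) = +0.36 V.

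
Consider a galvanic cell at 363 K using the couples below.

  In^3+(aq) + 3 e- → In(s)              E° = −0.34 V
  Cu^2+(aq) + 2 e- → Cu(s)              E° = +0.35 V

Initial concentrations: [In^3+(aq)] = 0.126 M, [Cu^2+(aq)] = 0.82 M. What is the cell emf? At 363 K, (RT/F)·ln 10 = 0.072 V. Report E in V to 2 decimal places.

Since E°(Cu²⁺/Cu) > E°(In³⁺/In), Cu²⁺/Cu serves as the cathode.
The standard potential is +0.35 − (−0.34) = +0.69 V and the balanced reaction transfers n = 6 electrons.
Balancing gives 3 Cu^2+(aq) + 2 In(s) → 3 Cu(s) + 2 In^3+(aq); hence Q = [In^3+(aq)]^2 / [Cu^2+(aq)]^3 = 0.0288 (log Q = −1.541).
By the Nernst equation, E = +0.69 − (0.072/6)·(−1.541) = +0.71 V.

+0.71 V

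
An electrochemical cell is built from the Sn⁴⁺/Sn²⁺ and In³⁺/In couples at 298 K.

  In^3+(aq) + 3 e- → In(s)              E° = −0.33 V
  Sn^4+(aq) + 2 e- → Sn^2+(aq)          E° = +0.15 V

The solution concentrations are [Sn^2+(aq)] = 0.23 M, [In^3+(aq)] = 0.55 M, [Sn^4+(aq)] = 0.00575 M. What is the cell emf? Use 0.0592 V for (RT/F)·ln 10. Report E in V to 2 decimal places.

+0.44 V

Since E°(Sn⁴⁺/Sn²⁺) > E°(In³⁺/In), Sn⁴⁺/Sn²⁺ serves as the cathode.
E°cell = +0.15 − (−0.33) = +0.48 V, with n = 6 electrons transferred.
Balancing gives 3 Sn^4+(aq) + 2 In(s) → 3 Sn^2+(aq) + 2 In^3+(aq); hence Q = ([Sn^2+(aq)]^3·[In^3+(aq)]^2) / [Sn^4+(aq)]^3 = 1.94×10^4 (log Q = 4.287).
E = E° − (0.0592/n)·log Q = +0.48 − (0.0592/6)(4.287) = +0.44 V.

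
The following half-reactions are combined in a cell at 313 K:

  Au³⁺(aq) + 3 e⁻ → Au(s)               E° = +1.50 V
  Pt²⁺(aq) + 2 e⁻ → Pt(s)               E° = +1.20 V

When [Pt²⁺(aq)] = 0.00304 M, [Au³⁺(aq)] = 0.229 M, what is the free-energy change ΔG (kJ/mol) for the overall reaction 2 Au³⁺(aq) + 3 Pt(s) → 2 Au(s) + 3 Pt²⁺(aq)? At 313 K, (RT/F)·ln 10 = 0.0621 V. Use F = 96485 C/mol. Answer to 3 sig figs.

−211 kJ/mol

The standard cell potential is +1.50 − (+1.20) = +0.30 V, with n = 6 electrons in the balanced equation.
Q = [Pt²⁺(aq)]^3 / [Au³⁺(aq)]^2 = 5.36×10^−7, so log Q = −6.271 and E = +0.30 − (0.0621/6)(−6.271) = +0.3649 V.
Then ΔG = −nFE = −6 × 96485 × +0.3649 J/mol = −211 kJ/mol.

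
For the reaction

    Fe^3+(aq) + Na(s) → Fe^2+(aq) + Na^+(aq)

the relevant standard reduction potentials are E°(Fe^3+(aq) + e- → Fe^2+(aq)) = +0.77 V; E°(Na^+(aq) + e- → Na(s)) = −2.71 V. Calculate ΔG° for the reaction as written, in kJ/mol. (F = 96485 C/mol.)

In the reaction as written Fe^3+(aq) is reduced, so the Fe³⁺/Fe²⁺ couple is the cathode and Na⁺/Na is the anode.
E°cell = +0.77 − (−2.71) = +3.48 V; balancing electrons gives n = 1.
ΔG° = −nFE°cell = −(1)(96485)(+3.48) J/mol = −336 kJ/mol.

−336 kJ/mol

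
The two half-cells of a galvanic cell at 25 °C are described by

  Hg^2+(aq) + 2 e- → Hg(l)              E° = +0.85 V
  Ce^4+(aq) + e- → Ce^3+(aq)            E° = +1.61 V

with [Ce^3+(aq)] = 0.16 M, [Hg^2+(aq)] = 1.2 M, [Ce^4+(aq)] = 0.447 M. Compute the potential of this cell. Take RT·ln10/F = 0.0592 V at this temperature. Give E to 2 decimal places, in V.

Ce⁴⁺/Ce³⁺ is reduced (cathode, E° = +1.61 V) and Hg²⁺/Hg is oxidized (anode).
E°cell = +1.61 − (+0.85) = +0.76 V, with n = 2 electrons transferred.
For the overall reaction 2 Ce^4+(aq) + Hg(l) → 2 Ce^3+(aq) + Hg^2+(aq), Q = ([Ce^3+(aq)]^2·[Hg^2+(aq)]) / [Ce^4+(aq)]^2 = 0.154, giving log Q = −0.813.
E = E° − (0.0592/n)·log Q = +0.76 − (0.0592/2)(−0.813) = +0.78 V.

+0.78 V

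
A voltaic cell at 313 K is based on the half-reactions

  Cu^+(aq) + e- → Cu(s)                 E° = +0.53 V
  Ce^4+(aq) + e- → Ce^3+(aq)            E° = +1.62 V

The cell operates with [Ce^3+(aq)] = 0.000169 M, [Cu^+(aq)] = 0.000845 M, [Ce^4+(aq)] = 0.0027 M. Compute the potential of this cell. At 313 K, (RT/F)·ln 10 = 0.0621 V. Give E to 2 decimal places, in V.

Ce⁴⁺/Ce³⁺ is reduced (cathode, E° = +1.62 V) and Cu⁺/Cu is oxidized (anode).
The standard potential is +1.62 − (+0.53) = +1.09 V and the balanced reaction transfers n = 1 electron.
The balanced reaction is Ce^4+(aq) + Cu(s) → Ce^3+(aq) + Cu^+(aq), so Q = ([Ce^3+(aq)]·[Cu^+(aq)]) / [Ce^4+(aq)] = 5.29×10^−5 and log Q = −4.277.
Applying E = E° − (RT ln10/nF)·log Q gives +1.09 − (0.0621/1)(−4.277) = +1.36 V.

+1.36 V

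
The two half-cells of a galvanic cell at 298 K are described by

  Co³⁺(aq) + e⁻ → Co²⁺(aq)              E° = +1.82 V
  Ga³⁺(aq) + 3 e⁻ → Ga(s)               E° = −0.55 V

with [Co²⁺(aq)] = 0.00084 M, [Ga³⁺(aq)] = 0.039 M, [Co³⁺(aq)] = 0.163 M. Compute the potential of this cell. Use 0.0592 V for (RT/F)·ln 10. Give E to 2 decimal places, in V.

+2.53 V

Co³⁺/Co²⁺ is reduced (cathode, E° = +1.82 V) and Ga³⁺/Ga is oxidized (anode).
The standard potential is +1.82 − (−0.55) = +2.37 V and the balanced reaction transfers n = 3 electrons.
The balanced reaction is 3 Co³⁺(aq) + Ga(s) → 3 Co²⁺(aq) + Ga³⁺(aq), so Q = ([Co²⁺(aq)]^3·[Ga³⁺(aq)]) / [Co³⁺(aq)]^3 = 5.34×10^−9 and log Q = −8.273.
E = E° − (0.0592/n)·log Q = +2.37 − (0.0592/3)(−8.273) = +2.53 V.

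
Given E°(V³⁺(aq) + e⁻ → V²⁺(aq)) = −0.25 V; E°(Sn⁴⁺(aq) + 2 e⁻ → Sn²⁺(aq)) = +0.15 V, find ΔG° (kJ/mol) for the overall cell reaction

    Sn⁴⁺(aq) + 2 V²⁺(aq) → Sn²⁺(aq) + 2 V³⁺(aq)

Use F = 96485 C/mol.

In the reaction as written Sn⁴⁺(aq) is reduced, so the Sn⁴⁺/Sn²⁺ couple is the cathode and V³⁺/V²⁺ is the anode.
E°cell = +0.15 − (−0.25) = +0.40 V; balancing electrons gives n = 2.
ΔG° = −nFE°cell = −(2)(96485)(+0.40) J/mol = −77.2 kJ/mol.

−77.2 kJ/mol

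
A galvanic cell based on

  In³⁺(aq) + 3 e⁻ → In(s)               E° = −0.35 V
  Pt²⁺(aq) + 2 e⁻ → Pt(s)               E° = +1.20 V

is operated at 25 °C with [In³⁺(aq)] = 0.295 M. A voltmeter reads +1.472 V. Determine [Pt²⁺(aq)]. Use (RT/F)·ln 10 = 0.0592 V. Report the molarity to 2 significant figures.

Pt²⁺/Pt is the cathode (higher E°); E°cell = +1.20 − (−0.35) = +1.55 V with n = 6.
From the Nernst equation, log Q = n(E° − E)/0.0592 = 6·(+1.55 − (+1.472))/0.0592 = 7.905.
The balanced reaction is 3 Pt²⁺(aq) + 2 In(s) → 3 Pt(s) + 2 In³⁺(aq), so Q = [In³⁺(aq)]^2 / [Pt²⁺(aq)]^3.
Substituting the known concentrations and solving, log [Pt²⁺(aq)] = −2.988 and [Pt²⁺(aq)] = 0.0010 M.

0.0010 M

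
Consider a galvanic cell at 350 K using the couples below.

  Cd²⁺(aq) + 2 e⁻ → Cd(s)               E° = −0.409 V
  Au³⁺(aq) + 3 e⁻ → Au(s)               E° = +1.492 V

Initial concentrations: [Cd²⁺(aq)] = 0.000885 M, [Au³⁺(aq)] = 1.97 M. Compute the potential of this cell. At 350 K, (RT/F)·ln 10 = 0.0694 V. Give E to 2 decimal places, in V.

+2.01 V

Since E°(Au³⁺/Au) > E°(Cd²⁺/Cd), Au³⁺/Au serves as the cathode.
E°cell = E°cat − E°an = +1.492 − (−0.409) = +1.901 V; n = 6.
The balanced reaction is 2 Au³⁺(aq) + 3 Cd(s) → 2 Au(s) + 3 Cd²⁺(aq), so Q = [Cd²⁺(aq)]^3 / [Au³⁺(aq)]^2 = 1.79×10^−10 and log Q = −9.748.
E = E° − (0.0694/n)·log Q = +1.901 − (0.0694/6)(−9.748) = +2.01 V.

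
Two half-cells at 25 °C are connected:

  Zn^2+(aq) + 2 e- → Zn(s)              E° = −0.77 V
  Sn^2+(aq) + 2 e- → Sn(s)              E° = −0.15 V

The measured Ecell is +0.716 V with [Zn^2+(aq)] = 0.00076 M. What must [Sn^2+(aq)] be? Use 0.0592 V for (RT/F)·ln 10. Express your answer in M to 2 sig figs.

With Sn²⁺/Sn at the cathode and Zn²⁺/Zn at the anode, E°cell = −0.15 − (−0.77) = +0.62 V (n = 2).
From the Nernst equation, log Q = n(E° − E)/0.0592 = 2·(+0.62 − (+0.716))/0.0592 = −3.243.
Balancing electrons gives Sn^2+(aq) + Zn(s) → Sn(s) + Zn^2+(aq); thus Q = [Zn^2+(aq)] / [Sn^2+(aq)].
Solving for the unknown gives log [Sn^2+(aq)] = 0.124, so [Sn^2+(aq)] ≈ 1.3 M.

1.3 M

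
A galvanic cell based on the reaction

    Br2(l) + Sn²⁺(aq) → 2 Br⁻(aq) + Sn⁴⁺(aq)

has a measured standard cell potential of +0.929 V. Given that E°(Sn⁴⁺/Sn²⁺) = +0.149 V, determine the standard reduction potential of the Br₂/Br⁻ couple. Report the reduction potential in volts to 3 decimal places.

+1.078 V

In the reaction as written the Br₂/Br⁻ couple is reduced (cathode) and Sn⁴⁺/Sn²⁺ is oxidized (anode), so E°cell = E°(Br₂/Br⁻) − E°(Sn⁴⁺/Sn²⁺).
E°(Br₂/Br⁻) = E°cell + E°(anode) = +0.929 + (+0.149) = +1.078 V.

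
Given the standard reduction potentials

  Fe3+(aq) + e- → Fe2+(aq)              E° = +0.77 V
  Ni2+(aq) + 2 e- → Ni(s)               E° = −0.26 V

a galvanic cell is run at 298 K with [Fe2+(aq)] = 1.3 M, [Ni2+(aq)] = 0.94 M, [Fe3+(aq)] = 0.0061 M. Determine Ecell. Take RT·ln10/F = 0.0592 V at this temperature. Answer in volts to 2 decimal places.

The Fe³⁺/Fe²⁺ couple has the more positive E°, so it is the cathode; Ni²⁺/Ni is the anode.
E°cell = E°cat − E°an = +0.77 − (−0.26) = +1.03 V; n = 2.
The balanced reaction is 2 Fe3+(aq) + Ni(s) → 2 Fe2+(aq) + Ni2+(aq), so Q = ([Fe2+(aq)]^2·[Ni2+(aq)]) / [Fe3+(aq)]^2 = 4.27×10^4 and log Q = 4.630.
E = E° − (0.0592/n)·log Q = +1.03 − (0.0592/2)(4.630) = +0.89 V.

+0.89 V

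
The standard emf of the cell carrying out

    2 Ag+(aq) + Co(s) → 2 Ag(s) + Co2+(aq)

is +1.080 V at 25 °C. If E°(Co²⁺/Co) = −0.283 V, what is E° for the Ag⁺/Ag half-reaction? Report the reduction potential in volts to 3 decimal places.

+0.797 V

In the reaction as written the Ag⁺/Ag couple is reduced (cathode) and Co²⁺/Co is oxidized (anode), so E°cell = E°(Ag⁺/Ag) − E°(Co²⁺/Co).
E°(Ag⁺/Ag) = E°cell + E°(anode) = +1.080 + (−0.283) = +0.797 V.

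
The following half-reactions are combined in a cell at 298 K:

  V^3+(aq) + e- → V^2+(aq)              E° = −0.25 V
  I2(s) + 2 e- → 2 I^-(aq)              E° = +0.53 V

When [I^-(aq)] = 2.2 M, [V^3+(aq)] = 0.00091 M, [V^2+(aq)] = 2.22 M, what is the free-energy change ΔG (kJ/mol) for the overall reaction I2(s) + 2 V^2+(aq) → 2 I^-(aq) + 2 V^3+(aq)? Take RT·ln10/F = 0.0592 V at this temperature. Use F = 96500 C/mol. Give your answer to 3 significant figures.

−185 kJ/mol

The standard cell potential is +0.53 − (−0.25) = +0.78 V, with n = 2 electrons in the balanced equation.
Here Q = ([I^-(aq)]^2·[V^3+(aq)]^2) / [V^2+(aq)]^2 = 8.13×10^−7 (log Q = −6.090), giving E = +0.78 − (0.0592/2)·(−6.090) = +0.9603 V.
Then ΔG = −nFE = −2 × 96500 × +0.9603 J/mol = −185 kJ/mol.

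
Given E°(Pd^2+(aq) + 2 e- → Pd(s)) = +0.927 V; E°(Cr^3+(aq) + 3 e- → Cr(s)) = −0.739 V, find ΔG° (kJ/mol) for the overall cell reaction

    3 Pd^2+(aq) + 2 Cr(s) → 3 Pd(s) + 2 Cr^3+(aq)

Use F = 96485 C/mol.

−964 kJ/mol

In the reaction as written Pd^2+(aq) is reduced, so the Pd²⁺/Pd couple is the cathode and Cr³⁺/Cr is the anode.
E°cell = +0.927 − (−0.739) = +1.666 V; balancing electrons gives n = 6.
ΔG° = −nFE°cell = −(6)(96485)(+1.666) J/mol = −964 kJ/mol.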